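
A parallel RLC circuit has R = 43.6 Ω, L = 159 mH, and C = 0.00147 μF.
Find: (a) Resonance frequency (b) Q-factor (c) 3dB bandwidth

Step 1 — Resonance: ω₀ = 1/√(LC) = 1/√(0.159·1.47e-09) = 6.541e+04 rad/s.
Step 2 — f₀ = ω₀/(2π) = 1.041e+04 Hz.
Step 3 — Parallel Q: Q = R/(ω₀L) = 43.6/(6.541e+04·0.159) = 0.004192.
Step 4 — Bandwidth: Δω = ω₀/Q = 1.56e+07 rad/s; BW = Δω/(2π) = 2.483e+06 Hz.

(a) f₀ = 1.041e+04 Hz  (b) Q = 0.004192  (c) BW = 2.483e+06 Hz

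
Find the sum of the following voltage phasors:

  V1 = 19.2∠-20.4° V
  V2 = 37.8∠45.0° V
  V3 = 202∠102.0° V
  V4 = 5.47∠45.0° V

Step 1 — Convert each phasor to rectangular form:
  V1 = 19.2·(cos(-20.4°) + j·sin(-20.4°)) = 18 - j6.693 V
  V2 = 37.8·(cos(45.0°) + j·sin(45.0°)) = 26.73 + j26.73 V
  V3 = 202·(cos(102.0°) + j·sin(102.0°)) = -42 + j197.6 V
  V4 = 5.47·(cos(45.0°) + j·sin(45.0°)) = 3.868 + j3.868 V
Step 2 — Sum components: V_total = 6.594 + j221.5 V.
Step 3 — Convert to polar: |V_total| = 221.6 V, ∠V_total = 88.3°.

V_total = 221.6∠88.3° V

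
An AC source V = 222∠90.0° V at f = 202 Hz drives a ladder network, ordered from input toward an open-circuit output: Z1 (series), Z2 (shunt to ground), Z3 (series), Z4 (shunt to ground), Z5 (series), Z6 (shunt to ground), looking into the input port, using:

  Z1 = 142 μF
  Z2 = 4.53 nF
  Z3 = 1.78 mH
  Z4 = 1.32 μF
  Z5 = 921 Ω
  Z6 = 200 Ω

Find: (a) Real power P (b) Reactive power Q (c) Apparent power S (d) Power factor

Step 1 — Angular frequency: ω = 2π·f = 2π·202 = 1269 rad/s.
Step 2 — Component impedances:
  Z1: Z = 1/(jωC) = -j/(ω·C) = 0 - j5.549 Ω
  Z2: Z = 1/(jωC) = -j/(ω·C) = 0 - j1.739e+05 Ω
  Z3: Z = jωL = j·1269·0.00178 = 0 + j2.259 Ω
  Z4: Z = 1/(jωC) = -j/(ω·C) = 0 - j596.9 Ω
  Z5: Z = R = 921 Ω
  Z6: Z = R = 200 Ω
Step 3 — Ladder network (open output): work backward from the far end, alternating series and parallel combinations. Z_in = 246.3 - j467.5 Ω = 528.4∠-62.2° Ω.
Step 4 — Source phasor: V = 222∠90.0° V = 0 + j222 V.
Step 5 — Current: I = V / Z = -0.3717 + j0.1959 A = 0.4202∠152.2° A.
Step 6 — Complex power: S = V·I* = 43.48 - j82.52 VA.
Step 7 — Real power: P = Re(S) = 43.48 W.
Step 8 — Reactive power: Q = Im(S) = -82.52 VAR.
Step 9 — Apparent power: |S| = 93.27 VA.
Step 10 — Power factor: PF = P/|S| = 0.4662 (leading).

(a) P = 43.48 W  (b) Q = -82.52 VAR  (c) S = 93.27 VA  (d) PF = 0.4662 (leading)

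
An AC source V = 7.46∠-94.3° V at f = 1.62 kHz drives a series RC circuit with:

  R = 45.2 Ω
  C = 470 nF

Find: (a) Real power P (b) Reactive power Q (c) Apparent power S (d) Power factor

Step 1 — Angular frequency: ω = 2π·f = 2π·1620 = 1.018e+04 rad/s.
Step 2 — Component impedances:
  R: Z = R = 45.2 Ω
  C: Z = 1/(jωC) = -j/(ω·C) = 0 - j209 Ω
Step 3 — Series combination: Z_total = R + C = 45.2 - j209 Ω = 213.9∠-77.8° Ω.
Step 4 — Source phasor: V = 7.46∠-94.3° V = -0.5593 - j7.439 V.
Step 5 — Current: I = V / Z = 0.03345 - j0.009908 A = 0.03488∠-16.5° A.
Step 6 — Complex power: S = V·I* = 0.055 - j0.2543 VA.
Step 7 — Real power: P = Re(S) = 0.055 W.
Step 8 — Reactive power: Q = Im(S) = -0.2543 VAR.
Step 9 — Apparent power: |S| = 0.2602 VA.
Step 10 — Power factor: PF = P/|S| = 0.2114 (leading).

(a) P = 0.055 W  (b) Q = -0.2543 VAR  (c) S = 0.2602 VA  (d) PF = 0.2114 (leading)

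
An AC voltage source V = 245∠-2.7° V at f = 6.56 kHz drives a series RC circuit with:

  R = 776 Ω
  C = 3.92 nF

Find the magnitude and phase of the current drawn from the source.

Step 1 — Angular frequency: ω = 2π·f = 2π·6560 = 4.122e+04 rad/s.
Step 2 — Component impedances:
  R: Z = R = 776 Ω
  C: Z = 1/(jωC) = -j/(ω·C) = 0 - j6189 Ω
Step 3 — Series combination: Z_total = R + C = 776 - j6189 Ω = 6238∠-82.9° Ω.
Step 4 — Source phasor: V = 245∠-2.7° V = 244.7 - j11.54 V.
Step 5 — Ohm's law: I = V / Z_total = (244.7 - j11.54) / (776 - j6189) = 0.006717 + j0.0387 A.
Step 6 — Convert to polar: |I| = 0.03928 A, ∠I = 80.2°.

I = 0.03928∠80.2° A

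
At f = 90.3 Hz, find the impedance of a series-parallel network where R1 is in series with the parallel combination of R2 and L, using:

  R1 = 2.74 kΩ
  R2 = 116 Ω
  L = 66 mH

Step 1 — Angular frequency: ω = 2π·f = 2π·90.3 = 567.4 rad/s.
Step 2 — Component impedances:
  R1: Z = R = 2740 Ω
  R2: Z = R = 116 Ω
  L: Z = jωL = j·567.4·0.066 = 0 + j37.45 Ω
Step 3 — Parallel branch: R2 || L = 1/(1/R2 + 1/L) = 10.95 + j33.91 Ω.
Step 4 — Series with R1: Z_total = R1 + (R2 || L) = 2751 + j33.91 Ω = 2751∠0.7° Ω.

Z = 2751 + j33.91 Ω = 2751∠0.7° Ω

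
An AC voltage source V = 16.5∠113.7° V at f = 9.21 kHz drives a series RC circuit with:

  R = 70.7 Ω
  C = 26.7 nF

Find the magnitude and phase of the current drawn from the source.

Step 1 — Angular frequency: ω = 2π·f = 2π·9210 = 5.787e+04 rad/s.
Step 2 — Component impedances:
  R: Z = R = 70.7 Ω
  C: Z = 1/(jωC) = -j/(ω·C) = 0 - j647.2 Ω
Step 3 — Series combination: Z_total = R + C = 70.7 - j647.2 Ω = 651.1∠-83.8° Ω.
Step 4 — Source phasor: V = 16.5∠113.7° V = -6.632 + j15.11 V.
Step 5 — Ohm's law: I = V / Z_total = (-6.632 + j15.11) / (70.7 - j647.2) = -0.02417 - j0.007606 A.
Step 6 — Convert to polar: |I| = 0.02534 A, ∠I = -162.5°.

I = 0.02534∠-162.5° A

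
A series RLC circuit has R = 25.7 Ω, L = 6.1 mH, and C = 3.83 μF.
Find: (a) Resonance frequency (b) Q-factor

Step 1 — Resonance condition Im(Z)=0 gives ω₀ = 1/√(LC).
Step 2 — ω₀ = 1/√(0.0061·3.83e-06) = 6542 rad/s.
Step 3 — f₀ = ω₀/(2π) = 1041 Hz.
Step 4 — Series Q: Q = ω₀L/R = 6542·0.0061/25.7 = 1.553.

(a) f₀ = 1041 Hz  (b) Q = 1.553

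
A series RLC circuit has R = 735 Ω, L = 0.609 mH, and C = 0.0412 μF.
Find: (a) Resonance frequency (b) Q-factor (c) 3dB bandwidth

Step 1 — Resonance: ω₀ = 1/√(LC) = 1/√(0.000609·4.12e-08) = 1.996e+05 rad/s.
Step 2 — f₀ = ω₀/(2π) = 3.177e+04 Hz.
Step 3 — Series Q: Q = ω₀L/R = 1.996e+05·0.000609/735 = 0.1654.
Step 4 — Bandwidth: Δω = ω₀/Q = 1.207e+06 rad/s; BW = Δω/(2π) = 1.921e+05 Hz.

(a) f₀ = 3.177e+04 Hz  (b) Q = 0.1654  (c) BW = 1.921e+05 Hz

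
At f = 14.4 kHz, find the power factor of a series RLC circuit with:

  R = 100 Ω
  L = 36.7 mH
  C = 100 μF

Step 1 — Angular frequency: ω = 2π·f = 2π·1.44e+04 = 9.048e+04 rad/s.
Step 2 — Component impedances:
  R: Z = R = 100 Ω
  L: Z = jωL = j·9.048e+04·0.0367 = 0 + j3321 Ω
  C: Z = 1/(jωC) = -j/(ω·C) = 0 - j0.1105 Ω
Step 3 — Series combination: Z_total = R + L + C = 100 + j3320 Ω = 3322∠88.3° Ω.
Step 4 — Power factor: PF = cos(φ) = Re(Z)/|Z| = 100/3322 = 0.0301.
Step 5 — Type: Im(Z) = 3320 ⇒ lagging (phase φ = 88.3°).

PF = 0.0301 (lagging, φ = 88.3°)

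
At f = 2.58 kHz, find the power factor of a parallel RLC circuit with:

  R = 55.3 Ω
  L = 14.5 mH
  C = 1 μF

Step 1 — Angular frequency: ω = 2π·f = 2π·2580 = 1.621e+04 rad/s.
Step 2 — Component impedances:
  R: Z = R = 55.3 Ω
  L: Z = jωL = j·1.621e+04·0.0145 = 0 + j235.1 Ω
  C: Z = 1/(jωC) = -j/(ω·C) = 0 - j61.69 Ω
Step 3 — Parallel combination: 1/Z_total = 1/R + 1/L + 1/C; Z_total = 38.48 - j25.44 Ω = 46.13∠-33.5° Ω.
Step 4 — Power factor: PF = cos(φ) = Re(Z)/|Z| = 38.48/46.13 = 0.8342.
Step 5 — Type: Im(Z) = -25.44 ⇒ leading (phase φ = -33.5°).

PF = 0.8342 (leading, φ = -33.5°)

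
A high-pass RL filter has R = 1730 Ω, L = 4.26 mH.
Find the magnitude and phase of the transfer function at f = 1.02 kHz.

Step 1 — Angular frequency: ω = 2π·1020 = 6409 rad/s.
Step 2 — Transfer function: H(jω) = jωL/(R + jωL).
Step 3 — Numerator jωL = j·27.3; denominator R + jωL = 1730 + j27.3.
Step 4 — H = 0.000249 + j0.01578.
Step 5 — Magnitude: |H| = 0.01578 (-36.0 dB); phase: φ = 89.1°.

|H| = 0.01578 (-36.0 dB), φ = 89.1°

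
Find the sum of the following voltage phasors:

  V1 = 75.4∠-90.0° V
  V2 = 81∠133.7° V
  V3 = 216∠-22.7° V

Step 1 — Convert each phasor to rectangular form:
  V1 = 75.4·(cos(-90.0°) + j·sin(-90.0°)) = 0 - j75.4 V
  V2 = 81·(cos(133.7°) + j·sin(133.7°)) = -55.96 + j58.56 V
  V3 = 216·(cos(-22.7°) + j·sin(-22.7°)) = 199.3 - j83.36 V
Step 2 — Sum components: V_total = 143.3 - j100.2 V.
Step 3 — Convert to polar: |V_total| = 174.9 V, ∠V_total = -35.0°.

V_total = 174.9∠-35.0° V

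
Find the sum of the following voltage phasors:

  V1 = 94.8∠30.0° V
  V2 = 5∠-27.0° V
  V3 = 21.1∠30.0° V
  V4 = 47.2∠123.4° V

Step 1 — Convert each phasor to rectangular form:
  V1 = 94.8·(cos(30.0°) + j·sin(30.0°)) = 82.1 + j47.4 V
  V2 = 5·(cos(-27.0°) + j·sin(-27.0°)) = 4.455 - j2.27 V
  V3 = 21.1·(cos(30.0°) + j·sin(30.0°)) = 18.27 + j10.55 V
  V4 = 47.2·(cos(123.4°) + j·sin(123.4°)) = -25.98 + j39.4 V
Step 2 — Sum components: V_total = 78.84 + j95.08 V.
Step 3 — Convert to polar: |V_total| = 123.5 V, ∠V_total = 50.3°.

V_total = 123.5∠50.3° V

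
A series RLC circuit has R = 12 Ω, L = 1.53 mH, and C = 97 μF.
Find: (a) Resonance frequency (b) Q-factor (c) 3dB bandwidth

Step 1 — Resonance: ω₀ = 1/√(LC) = 1/√(0.00153·9.7e-05) = 2596 rad/s.
Step 2 — f₀ = ω₀/(2π) = 413.1 Hz.
Step 3 — Series Q: Q = ω₀L/R = 2596·0.00153/12 = 0.331.
Step 4 — Bandwidth: Δω = ω₀/Q = 7843 rad/s; BW = Δω/(2π) = 1248 Hz.

(a) f₀ = 413.1 Hz  (b) Q = 0.331  (c) BW = 1248 Hz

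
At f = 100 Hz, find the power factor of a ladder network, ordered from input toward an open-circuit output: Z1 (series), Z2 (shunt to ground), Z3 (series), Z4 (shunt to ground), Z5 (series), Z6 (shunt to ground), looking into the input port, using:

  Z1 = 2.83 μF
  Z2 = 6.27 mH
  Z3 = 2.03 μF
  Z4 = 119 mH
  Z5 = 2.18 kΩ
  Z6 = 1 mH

Step 1 — Angular frequency: ω = 2π·f = 2π·100 = 628.3 rad/s.
Step 2 — Component impedances:
  Z1: Z = 1/(jωC) = -j/(ω·C) = 0 - j562.4 Ω
  Z2: Z = jωL = j·628.3·0.00627 = 0 + j3.94 Ω
  Z3: Z = 1/(jωC) = -j/(ω·C) = 0 - j784 Ω
  Z4: Z = jωL = j·628.3·0.119 = 0 + j74.77 Ω
  Z5: Z = R = 2180 Ω
  Z6: Z = jωL = j·628.3·0.001 = 0 + j0.6283 Ω
Step 3 — Ladder network (open output): work backward from the far end, alternating series and parallel combinations. Z_in = 7.989e-05 - j558.4 Ω = 558.4∠-90.0° Ω.
Step 4 — Power factor: PF = cos(φ) = Re(Z)/|Z| = 7.989e-05/558.4 = 1.431e-07.
Step 5 — Type: Im(Z) = -558.4 ⇒ leading (phase φ = -90.0°).

PF = 1.431e-07 (leading, φ = -90.0°)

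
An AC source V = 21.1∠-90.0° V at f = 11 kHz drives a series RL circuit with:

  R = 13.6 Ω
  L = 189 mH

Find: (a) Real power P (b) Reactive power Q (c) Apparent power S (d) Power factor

Step 1 — Angular frequency: ω = 2π·f = 2π·1.1e+04 = 6.912e+04 rad/s.
Step 2 — Component impedances:
  R: Z = R = 13.6 Ω
  L: Z = jωL = j·6.912e+04·0.189 = 0 + j1.306e+04 Ω
Step 3 — Series combination: Z_total = R + L = 13.6 + j1.306e+04 Ω = 1.306e+04∠89.9° Ω.
Step 4 — Source phasor: V = 21.1∠-90.0° V = 0 - j21.1 V.
Step 5 — Current: I = V / Z = -0.001615 - j1.682e-06 A = 0.001615∠-179.9° A.
Step 6 — Complex power: S = V·I* = 3.548e-05 + j0.03408 VA.
Step 7 — Real power: P = Re(S) = 3.548e-05 W.
Step 8 — Reactive power: Q = Im(S) = 0.03408 VAR.
Step 9 — Apparent power: |S| = 0.03408 VA.
Step 10 — Power factor: PF = P/|S| = 0.001041 (lagging).

(a) P = 3.548e-05 W  (b) Q = 0.03408 VAR  (c) S = 0.03408 VA  (d) PF = 0.001041 (lagging)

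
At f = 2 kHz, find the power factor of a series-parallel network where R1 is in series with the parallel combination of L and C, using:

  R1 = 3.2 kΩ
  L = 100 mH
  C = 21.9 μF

Step 1 — Angular frequency: ω = 2π·f = 2π·2000 = 1.257e+04 rad/s.
Step 2 — Component impedances:
  R1: Z = R = 3200 Ω
  L: Z = jωL = j·1.257e+04·0.1 = 0 + j1257 Ω
  C: Z = 1/(jωC) = -j/(ω·C) = 0 - j3.634 Ω
Step 3 — Parallel branch: L || C = 1/(1/L + 1/C) = 0 - j3.644 Ω.
Step 4 — Series with R1: Z_total = R1 + (L || C) = 3200 - j3.644 Ω = 3200∠-0.1° Ω.
Step 5 — Power factor: PF = cos(φ) = Re(Z)/|Z| = 3200/3200 = 1.
Step 6 — Type: Im(Z) = -3.644 ⇒ leading (phase φ = -0.1°).

PF = 1 (leading, φ = -0.1°)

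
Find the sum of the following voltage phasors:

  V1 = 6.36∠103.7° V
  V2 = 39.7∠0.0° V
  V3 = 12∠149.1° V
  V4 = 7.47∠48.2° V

Step 1 — Convert each phasor to rectangular form:
  V1 = 6.36·(cos(103.7°) + j·sin(103.7°)) = -1.506 + j6.179 V
  V2 = 39.7·(cos(0.0°) + j·sin(0.0°)) = 39.7 V
  V3 = 12·(cos(149.1°) + j·sin(149.1°)) = -10.3 + j6.162 V
  V4 = 7.47·(cos(48.2°) + j·sin(48.2°)) = 4.979 + j5.569 V
Step 2 — Sum components: V_total = 32.88 + j17.91 V.
Step 3 — Convert to polar: |V_total| = 37.44 V, ∠V_total = 28.6°.

V_total = 37.44∠28.6° V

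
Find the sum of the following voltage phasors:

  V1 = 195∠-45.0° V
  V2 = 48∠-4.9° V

Step 1 — Convert each phasor to rectangular form:
  V1 = 195·(cos(-45.0°) + j·sin(-45.0°)) = 137.9 - j137.9 V
  V2 = 48·(cos(-4.9°) + j·sin(-4.9°)) = 47.82 - j4.1 V
Step 2 — Sum components: V_total = 185.7 - j142 V.
Step 3 — Convert to polar: |V_total| = 233.8 V, ∠V_total = -37.4°.

V_total = 233.8∠-37.4° V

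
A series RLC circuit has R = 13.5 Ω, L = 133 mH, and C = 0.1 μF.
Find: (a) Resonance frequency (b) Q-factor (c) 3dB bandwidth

Step 1 — Resonance: ω₀ = 1/√(LC) = 1/√(0.133·1e-07) = 8671 rad/s.
Step 2 — f₀ = ω₀/(2π) = 1380 Hz.
Step 3 — Series Q: Q = ω₀L/R = 8671·0.133/13.5 = 85.43.
Step 4 — Bandwidth: Δω = ω₀/Q = 101.5 rad/s; BW = Δω/(2π) = 16.15 Hz.

(a) f₀ = 1380 Hz  (b) Q = 85.43  (c) BW = 16.15 Hz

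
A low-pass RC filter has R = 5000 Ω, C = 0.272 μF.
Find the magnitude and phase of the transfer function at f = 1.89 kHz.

Step 1 — Angular frequency: ω = 2π·1890 = 1.188e+04 rad/s.
Step 2 — Transfer function: H(jω) = 1/(1 + jωRC).
Step 3 — Denominator: 1 + jωRC = 1 + j·1.188e+04·5000·2.72e-07 = 1 + j16.15.
Step 4 — H = 0.003819 - j0.06168.
Step 5 — Magnitude: |H| = 0.0618 (-24.2 dB); phase: φ = -86.5°.

|H| = 0.0618 (-24.2 dB), φ = -86.5°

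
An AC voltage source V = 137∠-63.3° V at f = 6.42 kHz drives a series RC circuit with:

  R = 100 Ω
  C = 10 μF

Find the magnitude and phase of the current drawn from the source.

Step 1 — Angular frequency: ω = 2π·f = 2π·6420 = 4.034e+04 rad/s.
Step 2 — Component impedances:
  R: Z = R = 100 Ω
  C: Z = 1/(jωC) = -j/(ω·C) = 0 - j2.479 Ω
Step 3 — Series combination: Z_total = R + C = 100 - j2.479 Ω = 100∠-1.4° Ω.
Step 4 — Source phasor: V = 137∠-63.3° V = 61.56 - j122.4 V.
Step 5 — Ohm's law: I = V / Z_total = (61.56 - j122.4) / (100 - j2.479) = 0.6455 - j1.208 A.
Step 6 — Convert to polar: |I| = 1.37 A, ∠I = -61.9°.

I = 1.37∠-61.9° A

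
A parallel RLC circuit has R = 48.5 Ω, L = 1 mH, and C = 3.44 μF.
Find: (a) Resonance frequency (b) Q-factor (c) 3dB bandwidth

Step 1 — Resonance: ω₀ = 1/√(LC) = 1/√(0.001·3.44e-06) = 1.705e+04 rad/s.
Step 2 — f₀ = ω₀/(2π) = 2714 Hz.
Step 3 — Parallel Q: Q = R/(ω₀L) = 48.5/(1.705e+04·0.001) = 2.845.
Step 4 — Bandwidth: Δω = ω₀/Q = 5994 rad/s; BW = Δω/(2π) = 953.9 Hz.

(a) f₀ = 2714 Hz  (b) Q = 2.845  (c) BW = 953.9 Hz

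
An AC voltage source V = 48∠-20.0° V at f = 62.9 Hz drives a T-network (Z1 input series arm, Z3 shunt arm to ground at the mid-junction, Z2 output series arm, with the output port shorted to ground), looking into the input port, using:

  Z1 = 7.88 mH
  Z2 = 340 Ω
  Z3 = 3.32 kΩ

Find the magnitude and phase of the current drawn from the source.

Step 1 — Angular frequency: ω = 2π·f = 2π·62.9 = 395.2 rad/s.
Step 2 — Component impedances:
  Z1: Z = jωL = j·395.2·0.00788 = 0 + j3.114 Ω
  Z2: Z = R = 340 Ω
  Z3: Z = R = 3320 Ω
Step 3 — With the output port shorted to ground, the output series arm Z2 runs from the junction to ground; the shunt arm Z3 also runs from the junction to ground. They appear in parallel: Z3 || Z2 = 308.4 Ω.
Step 4 — Series with input arm Z1: Z_in = Z1 + (Z3 || Z2) = 308.4 + j3.114 Ω = 308.4∠0.6° Ω.
Step 5 — Source phasor: V = 48∠-20.0° V = 45.11 - j16.42 V.
Step 6 — Ohm's law: I = V / Z_total = (45.11 - j16.42) / (308.4 + j3.114) = 0.1457 - j0.0547 A.
Step 7 — Convert to polar: |I| = 0.1556 A, ∠I = -20.6°.

I = 0.1556∠-20.6° A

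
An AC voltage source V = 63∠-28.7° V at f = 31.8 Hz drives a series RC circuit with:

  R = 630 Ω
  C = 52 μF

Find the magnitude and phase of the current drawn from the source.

Step 1 — Angular frequency: ω = 2π·f = 2π·31.8 = 199.8 rad/s.
Step 2 — Component impedances:
  R: Z = R = 630 Ω
  C: Z = 1/(jωC) = -j/(ω·C) = 0 - j96.25 Ω
Step 3 — Series combination: Z_total = R + C = 630 - j96.25 Ω = 637.3∠-8.7° Ω.
Step 4 — Source phasor: V = 63∠-28.7° V = 55.26 - j30.25 V.
Step 5 — Ohm's law: I = V / Z_total = (55.26 - j30.25) / (630 - j96.25) = 0.09288 - j0.03383 A.
Step 6 — Convert to polar: |I| = 0.09885 A, ∠I = -20.0°.

I = 0.09885∠-20.0° A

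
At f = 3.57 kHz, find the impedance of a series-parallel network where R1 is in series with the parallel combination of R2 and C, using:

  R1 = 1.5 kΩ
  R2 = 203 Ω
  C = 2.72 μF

Step 1 — Angular frequency: ω = 2π·f = 2π·3570 = 2.243e+04 rad/s.
Step 2 — Component impedances:
  R1: Z = R = 1500 Ω
  R2: Z = R = 203 Ω
  C: Z = 1/(jωC) = -j/(ω·C) = 0 - j16.39 Ω
Step 3 — Parallel branch: R2 || C = 1/(1/R2 + 1/C) = 1.315 - j16.28 Ω.
Step 4 — Series with R1: Z_total = R1 + (R2 || C) = 1501 - j16.28 Ω = 1501∠-0.6° Ω.

Z = 1501 - j16.28 Ω = 1501∠-0.6° Ω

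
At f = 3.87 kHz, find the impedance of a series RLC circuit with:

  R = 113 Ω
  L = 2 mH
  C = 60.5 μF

Step 1 — Angular frequency: ω = 2π·f = 2π·3870 = 2.432e+04 rad/s.
Step 2 — Component impedances:
  R: Z = R = 113 Ω
  L: Z = jωL = j·2.432e+04·0.002 = 0 + j48.63 Ω
  C: Z = 1/(jωC) = -j/(ω·C) = 0 - j0.6798 Ω
Step 3 — Series combination: Z_total = R + L + C = 113 + j47.95 Ω = 122.8∠23.0° Ω.

Z = 113 + j47.95 Ω = 122.8∠23.0° Ω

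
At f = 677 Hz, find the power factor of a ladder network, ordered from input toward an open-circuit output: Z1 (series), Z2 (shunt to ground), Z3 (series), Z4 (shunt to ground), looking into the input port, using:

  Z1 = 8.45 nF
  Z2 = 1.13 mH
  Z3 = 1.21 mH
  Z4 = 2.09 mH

Step 1 — Angular frequency: ω = 2π·f = 2π·677 = 4254 rad/s.
Step 2 — Component impedances:
  Z1: Z = 1/(jωC) = -j/(ω·C) = 0 - j2.782e+04 Ω
  Z2: Z = jωL = j·4254·0.00113 = 0 + j4.807 Ω
  Z3: Z = jωL = j·4254·0.00121 = 0 + j5.147 Ω
  Z4: Z = jωL = j·4254·0.00209 = 0 + j8.89 Ω
Step 3 — Ladder network (open output): work backward from the far end, alternating series and parallel combinations. Z_in = 0 - j2.782e+04 Ω = 2.782e+04∠-90.0° Ω.
Step 4 — Power factor: PF = cos(φ) = Re(Z)/|Z| = 0/2.782e+04 = 0.
Step 5 — Type: Im(Z) = -2.782e+04 ⇒ leading (phase φ = -90.0°).

PF = 0 (leading, φ = -90.0°)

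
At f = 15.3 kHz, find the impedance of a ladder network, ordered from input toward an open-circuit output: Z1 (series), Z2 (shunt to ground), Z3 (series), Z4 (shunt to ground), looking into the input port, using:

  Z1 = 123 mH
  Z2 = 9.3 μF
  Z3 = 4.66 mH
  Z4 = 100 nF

Step 1 — Angular frequency: ω = 2π·f = 2π·1.53e+04 = 9.613e+04 rad/s.
Step 2 — Component impedances:
  Z1: Z = jωL = j·9.613e+04·0.123 = 0 + j1.182e+04 Ω
  Z2: Z = 1/(jωC) = -j/(ω·C) = 0 - j1.119 Ω
  Z3: Z = jωL = j·9.613e+04·0.00466 = 0 + j448 Ω
  Z4: Z = 1/(jωC) = -j/(ω·C) = 0 - j104 Ω
Step 3 — Ladder network (open output): work backward from the far end, alternating series and parallel combinations. Z_in = 0 + j1.182e+04 Ω = 1.182e+04∠90.0° Ω.

Z = 0 + j1.182e+04 Ω = 1.182e+04∠90.0° Ω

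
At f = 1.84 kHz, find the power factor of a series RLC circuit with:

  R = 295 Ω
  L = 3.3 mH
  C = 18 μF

Step 1 — Angular frequency: ω = 2π·f = 2π·1840 = 1.156e+04 rad/s.
Step 2 — Component impedances:
  R: Z = R = 295 Ω
  L: Z = jωL = j·1.156e+04·0.0033 = 0 + j38.15 Ω
  C: Z = 1/(jωC) = -j/(ω·C) = 0 - j4.805 Ω
Step 3 — Series combination: Z_total = R + L + C = 295 + j33.35 Ω = 296.9∠6.4° Ω.
Step 4 — Power factor: PF = cos(φ) = Re(Z)/|Z| = 295/296.88 = 0.9937.
Step 5 — Type: Im(Z) = 33.35 ⇒ lagging (phase φ = 6.4°).

PF = 0.9937 (lagging, φ = 6.4°)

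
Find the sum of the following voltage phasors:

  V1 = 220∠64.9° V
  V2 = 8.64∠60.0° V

Step 1 — Convert each phasor to rectangular form:
  V1 = 220·(cos(64.9°) + j·sin(64.9°)) = 93.32 + j199.2 V
  V2 = 8.64·(cos(60.0°) + j·sin(60.0°)) = 4.32 + j7.482 V
Step 2 — Sum components: V_total = 97.64 + j206.7 V.
Step 3 — Convert to polar: |V_total| = 228.6 V, ∠V_total = 64.7°.

V_total = 228.6∠64.7° V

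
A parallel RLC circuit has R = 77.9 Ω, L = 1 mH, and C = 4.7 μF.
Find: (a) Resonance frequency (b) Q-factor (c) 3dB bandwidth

Step 1 — Resonance: ω₀ = 1/√(LC) = 1/√(0.001·4.7e-06) = 1.459e+04 rad/s.
Step 2 — f₀ = ω₀/(2π) = 2322 Hz.
Step 3 — Parallel Q: Q = R/(ω₀L) = 77.9/(1.459e+04·0.001) = 5.341.
Step 4 — Bandwidth: Δω = ω₀/Q = 2731 rad/s; BW = Δω/(2π) = 434.7 Hz.

(a) f₀ = 2322 Hz  (b) Q = 5.341  (c) BW = 434.7 Hz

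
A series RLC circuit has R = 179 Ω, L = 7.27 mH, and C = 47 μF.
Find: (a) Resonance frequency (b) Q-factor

Step 1 — Resonance condition Im(Z)=0 gives ω₀ = 1/√(LC).
Step 2 — ω₀ = 1/√(0.00727·4.7e-05) = 1711 rad/s.
Step 3 — f₀ = ω₀/(2π) = 272.3 Hz.
Step 4 — Series Q: Q = ω₀L/R = 1711·0.00727/179 = 0.06948.

(a) f₀ = 272.3 Hz  (b) Q = 0.06948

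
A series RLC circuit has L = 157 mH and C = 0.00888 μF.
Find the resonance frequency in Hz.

Step 1 — Resonance condition Im(Z)=0 gives ω₀ = 1/√(LC).
Step 2 — ω₀ = 1/√(0.157·8.88e-09) = 2.678e+04 rad/s.
Step 3 — f₀ = ω₀/(2π) = 4262 Hz.

f₀ = 4262 Hz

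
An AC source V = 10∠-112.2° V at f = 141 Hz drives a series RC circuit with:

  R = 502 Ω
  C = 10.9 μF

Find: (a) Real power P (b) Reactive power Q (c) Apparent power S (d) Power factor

Step 1 — Angular frequency: ω = 2π·f = 2π·141 = 885.9 rad/s.
Step 2 — Component impedances:
  R: Z = R = 502 Ω
  C: Z = 1/(jωC) = -j/(ω·C) = 0 - j103.6 Ω
Step 3 — Series combination: Z_total = R + C = 502 - j103.6 Ω = 512.6∠-11.7° Ω.
Step 4 — Source phasor: V = 10∠-112.2° V = -3.778 - j9.259 V.
Step 5 — Current: I = V / Z = -0.00357 - j0.01918 A = 0.01951∠-100.5° A.
Step 6 — Complex power: S = V·I* = 0.1911 - j0.03942 VA.
Step 7 — Real power: P = Re(S) = 0.1911 W.
Step 8 — Reactive power: Q = Im(S) = -0.03942 VAR.
Step 9 — Apparent power: |S| = 0.1951 VA.
Step 10 — Power factor: PF = P/|S| = 0.9794 (leading).

(a) P = 0.1911 W  (b) Q = -0.03942 VAR  (c) S = 0.1951 VA  (d) PF = 0.9794 (leading)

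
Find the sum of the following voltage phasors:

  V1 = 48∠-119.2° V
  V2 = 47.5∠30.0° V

Step 1 — Convert each phasor to rectangular form:
  V1 = 48·(cos(-119.2°) + j·sin(-119.2°)) = -23.42 - j41.9 V
  V2 = 47.5·(cos(30.0°) + j·sin(30.0°)) = 41.14 + j23.75 V
Step 2 — Sum components: V_total = 17.72 - j18.15 V.
Step 3 — Convert to polar: |V_total| = 25.37 V, ∠V_total = -45.7°.

V_total = 25.37∠-45.7° V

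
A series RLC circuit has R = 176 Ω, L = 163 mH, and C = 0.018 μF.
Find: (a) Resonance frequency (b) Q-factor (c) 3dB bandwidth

Step 1 — Resonance: ω₀ = 1/√(LC) = 1/√(0.163·1.8e-08) = 1.846e+04 rad/s.
Step 2 — f₀ = ω₀/(2π) = 2938 Hz.
Step 3 — Series Q: Q = ω₀L/R = 1.846e+04·0.163/176 = 17.1.
Step 4 — Bandwidth: Δω = ω₀/Q = 1080 rad/s; BW = Δω/(2π) = 171.8 Hz.

(a) f₀ = 2938 Hz  (b) Q = 17.1  (c) BW = 171.8 Hz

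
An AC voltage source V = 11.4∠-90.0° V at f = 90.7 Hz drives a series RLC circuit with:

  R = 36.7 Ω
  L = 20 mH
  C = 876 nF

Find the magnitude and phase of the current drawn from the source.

Step 1 — Angular frequency: ω = 2π·f = 2π·90.7 = 569.9 rad/s.
Step 2 — Component impedances:
  R: Z = R = 36.7 Ω
  L: Z = jωL = j·569.9·0.02 = 0 + j11.4 Ω
  C: Z = 1/(jωC) = -j/(ω·C) = 0 - j2003 Ω
Step 3 — Series combination: Z_total = R + L + C = 36.7 - j1992 Ω = 1992∠-88.9° Ω.
Step 4 — Source phasor: V = 11.4∠-90.0° V = 0 - j11.4 V.
Step 5 — Ohm's law: I = V / Z_total = (0 - j11.4) / (36.7 - j1992) = 0.005722 - j0.0001054 A.
Step 6 — Convert to polar: |I| = 0.005723 A, ∠I = -1.1°.

I = 0.005723∠-1.1° A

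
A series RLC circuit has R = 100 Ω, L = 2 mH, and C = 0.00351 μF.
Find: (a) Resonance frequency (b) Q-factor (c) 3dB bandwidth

Step 1 — Resonance: ω₀ = 1/√(LC) = 1/√(0.002·3.51e-09) = 3.774e+05 rad/s.
Step 2 — f₀ = ω₀/(2π) = 6.007e+04 Hz.
Step 3 — Series Q: Q = ω₀L/R = 3.774e+05·0.002/100 = 7.549.
Step 4 — Bandwidth: Δω = ω₀/Q = 5e+04 rad/s; BW = Δω/(2π) = 7958 Hz.

(a) f₀ = 6.007e+04 Hz  (b) Q = 7.549  (c) BW = 7958 Hz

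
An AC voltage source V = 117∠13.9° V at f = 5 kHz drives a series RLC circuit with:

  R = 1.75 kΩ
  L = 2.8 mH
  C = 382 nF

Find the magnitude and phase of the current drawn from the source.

Step 1 — Angular frequency: ω = 2π·f = 2π·5000 = 3.142e+04 rad/s.
Step 2 — Component impedances:
  R: Z = R = 1750 Ω
  L: Z = jωL = j·3.142e+04·0.0028 = 0 + j87.96 Ω
  C: Z = 1/(jωC) = -j/(ω·C) = 0 - j83.33 Ω
Step 3 — Series combination: Z_total = R + L + C = 1750 + j4.637 Ω = 1750∠0.2° Ω.
Step 4 — Source phasor: V = 117∠13.9° V = 113.6 + j28.11 V.
Step 5 — Ohm's law: I = V / Z_total = (113.6 + j28.11) / (1750 + j4.637) = 0.06494 + j0.01589 A.
Step 6 — Convert to polar: |I| = 0.06686 A, ∠I = 13.7°.

I = 0.06686∠13.7° A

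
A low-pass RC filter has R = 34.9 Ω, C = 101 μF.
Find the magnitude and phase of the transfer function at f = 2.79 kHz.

Step 1 — Angular frequency: ω = 2π·2790 = 1.753e+04 rad/s.
Step 2 — Transfer function: H(jω) = 1/(1 + jωRC).
Step 3 — Denominator: 1 + jωRC = 1 + j·1.753e+04·34.9·0.000101 = 1 + j61.79.
Step 4 — H = 0.0002618 - j0.01618.
Step 5 — Magnitude: |H| = 0.01618 (-35.8 dB); phase: φ = -89.1°.

|H| = 0.01618 (-35.8 dB), φ = -89.1°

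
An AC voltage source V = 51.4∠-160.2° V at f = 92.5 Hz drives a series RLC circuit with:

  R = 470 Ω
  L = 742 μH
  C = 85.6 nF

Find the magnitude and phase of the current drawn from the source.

Step 1 — Angular frequency: ω = 2π·f = 2π·92.5 = 581.2 rad/s.
Step 2 — Component impedances:
  R: Z = R = 470 Ω
  L: Z = jωL = j·581.2·0.000742 = 0 + j0.4312 Ω
  C: Z = 1/(jωC) = -j/(ω·C) = 0 - j2.01e+04 Ω
Step 3 — Series combination: Z_total = R + L + C = 470 - j2.01e+04 Ω = 2.011e+04∠-88.7° Ω.
Step 4 — Source phasor: V = 51.4∠-160.2° V = -48.36 - j17.41 V.
Step 5 — Ohm's law: I = V / Z_total = (-48.36 - j17.41) / (470 - j2.01e+04) = 0.0008095 - j0.002425 A.
Step 6 — Convert to polar: |I| = 0.002557 A, ∠I = -71.5°.

I = 0.002557∠-71.5° A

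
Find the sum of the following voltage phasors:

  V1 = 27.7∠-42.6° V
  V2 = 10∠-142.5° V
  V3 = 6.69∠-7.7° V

Step 1 — Convert each phasor to rectangular form:
  V1 = 27.7·(cos(-42.6°) + j·sin(-42.6°)) = 20.39 - j18.75 V
  V2 = 10·(cos(-142.5°) + j·sin(-142.5°)) = -7.934 - j6.088 V
  V3 = 6.69·(cos(-7.7°) + j·sin(-7.7°)) = 6.63 - j0.8964 V
Step 2 — Sum components: V_total = 19.09 - j25.73 V.
Step 3 — Convert to polar: |V_total| = 32.04 V, ∠V_total = -53.4°.

V_total = 32.04∠-53.4° V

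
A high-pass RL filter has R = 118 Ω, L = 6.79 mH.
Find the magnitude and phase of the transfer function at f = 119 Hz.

Step 1 — Angular frequency: ω = 2π·119 = 747.7 rad/s.
Step 2 — Transfer function: H(jω) = jωL/(R + jωL).
Step 3 — Numerator jωL = j·5.077; denominator R + jωL = 118 + j5.077.
Step 4 — H = 0.001848 + j0.04294.
Step 5 — Magnitude: |H| = 0.04298 (-27.3 dB); phase: φ = 87.5°.

|H| = 0.04298 (-27.3 dB), φ = 87.5°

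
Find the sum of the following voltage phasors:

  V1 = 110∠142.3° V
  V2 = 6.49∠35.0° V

Step 1 — Convert each phasor to rectangular form:
  V1 = 110·(cos(142.3°) + j·sin(142.3°)) = -87.03 + j67.27 V
  V2 = 6.49·(cos(35.0°) + j·sin(35.0°)) = 5.316 + j3.723 V
Step 2 — Sum components: V_total = -81.72 + j70.99 V.
Step 3 — Convert to polar: |V_total| = 108.2 V, ∠V_total = 139.0°.

V_total = 108.2∠139.0° V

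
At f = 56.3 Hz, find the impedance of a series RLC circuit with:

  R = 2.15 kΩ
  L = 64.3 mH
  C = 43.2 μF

Step 1 — Angular frequency: ω = 2π·f = 2π·56.3 = 353.7 rad/s.
Step 2 — Component impedances:
  R: Z = R = 2150 Ω
  L: Z = jωL = j·353.7·0.0643 = 0 + j22.75 Ω
  C: Z = 1/(jωC) = -j/(ω·C) = 0 - j65.44 Ω
Step 3 — Series combination: Z_total = R + L + C = 2150 - j42.69 Ω = 2150∠-1.1° Ω.

Z = 2150 - j42.69 Ω = 2150∠-1.1° Ω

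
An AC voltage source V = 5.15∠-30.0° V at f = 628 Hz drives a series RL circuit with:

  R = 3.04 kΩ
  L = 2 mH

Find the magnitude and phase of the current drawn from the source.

Step 1 — Angular frequency: ω = 2π·f = 2π·628 = 3946 rad/s.
Step 2 — Component impedances:
  R: Z = R = 3040 Ω
  L: Z = jωL = j·3946·0.002 = 0 + j7.892 Ω
Step 3 — Series combination: Z_total = R + L = 3040 + j7.892 Ω = 3040∠0.1° Ω.
Step 4 — Source phasor: V = 5.15∠-30.0° V = 4.46 - j2.575 V.
Step 5 — Ohm's law: I = V / Z_total = (4.46 - j2.575) / (3040 + j7.892) = 0.001465 - j0.0008508 A.
Step 6 — Convert to polar: |I| = 0.001694 A, ∠I = -30.1°.

I = 0.001694∠-30.1° A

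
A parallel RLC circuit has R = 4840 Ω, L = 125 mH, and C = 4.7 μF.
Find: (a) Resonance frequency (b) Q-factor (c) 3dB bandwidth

Step 1 — Resonance: ω₀ = 1/√(LC) = 1/√(0.125·4.7e-06) = 1305 rad/s.
Step 2 — f₀ = ω₀/(2π) = 207.6 Hz.
Step 3 — Parallel Q: Q = R/(ω₀L) = 4840/(1305·0.125) = 29.68.
Step 4 — Bandwidth: Δω = ω₀/Q = 43.96 rad/s; BW = Δω/(2π) = 6.996 Hz.

(a) f₀ = 207.6 Hz  (b) Q = 29.68  (c) BW = 6.996 Hz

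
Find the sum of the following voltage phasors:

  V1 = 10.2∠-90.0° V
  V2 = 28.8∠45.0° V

Step 1 — Convert each phasor to rectangular form:
  V1 = 10.2·(cos(-90.0°) + j·sin(-90.0°)) = 0 - j10.2 V
  V2 = 28.8·(cos(45.0°) + j·sin(45.0°)) = 20.36 + j20.36 V
Step 2 — Sum components: V_total = 20.36 + j10.16 V.
Step 3 — Convert to polar: |V_total| = 22.76 V, ∠V_total = 26.5°.

V_total = 22.76∠26.5° V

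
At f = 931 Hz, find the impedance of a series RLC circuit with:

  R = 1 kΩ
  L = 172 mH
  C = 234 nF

Step 1 — Angular frequency: ω = 2π·f = 2π·931 = 5850 rad/s.
Step 2 — Component impedances:
  R: Z = R = 1000 Ω
  L: Z = jωL = j·5850·0.172 = 0 + j1006 Ω
  C: Z = 1/(jωC) = -j/(ω·C) = 0 - j730.6 Ω
Step 3 — Series combination: Z_total = R + L + C = 1000 + j275.6 Ω = 1037∠15.4° Ω.

Z = 1000 + j275.6 Ω = 1037∠15.4° Ω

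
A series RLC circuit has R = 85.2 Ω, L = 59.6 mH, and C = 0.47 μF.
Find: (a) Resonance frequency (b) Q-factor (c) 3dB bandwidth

Step 1 — Resonance: ω₀ = 1/√(LC) = 1/√(0.0596·4.7e-07) = 5975 rad/s.
Step 2 — f₀ = ω₀/(2π) = 950.9 Hz.
Step 3 — Series Q: Q = ω₀L/R = 5975·0.0596/85.2 = 4.18.
Step 4 — Bandwidth: Δω = ω₀/Q = 1430 rad/s; BW = Δω/(2π) = 227.5 Hz.

(a) f₀ = 950.9 Hz  (b) Q = 4.18  (c) BW = 227.5 Hz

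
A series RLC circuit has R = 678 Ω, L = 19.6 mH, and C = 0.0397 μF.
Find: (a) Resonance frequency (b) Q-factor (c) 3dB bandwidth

Step 1 — Resonance: ω₀ = 1/√(LC) = 1/√(0.0196·3.97e-08) = 3.585e+04 rad/s.
Step 2 — f₀ = ω₀/(2π) = 5706 Hz.
Step 3 — Series Q: Q = ω₀L/R = 3.585e+04·0.0196/678 = 1.036.
Step 4 — Bandwidth: Δω = ω₀/Q = 3.459e+04 rad/s; BW = Δω/(2π) = 5505 Hz.

(a) f₀ = 5706 Hz  (b) Q = 1.036  (c) BW = 5505 Hz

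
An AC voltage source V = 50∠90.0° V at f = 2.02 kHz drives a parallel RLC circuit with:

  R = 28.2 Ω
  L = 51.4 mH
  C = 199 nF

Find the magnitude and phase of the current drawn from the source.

Step 1 — Angular frequency: ω = 2π·f = 2π·2020 = 1.269e+04 rad/s.
Step 2 — Component impedances:
  R: Z = R = 28.2 Ω
  L: Z = jωL = j·1.269e+04·0.0514 = 0 + j652.4 Ω
  C: Z = 1/(jωC) = -j/(ω·C) = 0 - j395.9 Ω
Step 3 — Parallel combination: 1/Z_total = 1/R + 1/L + 1/C; Z_total = 28.18 - j0.7889 Ω = 28.19∠-1.6° Ω.
Step 4 — Source phasor: V = 50∠90.0° V = 0 + j50 V.
Step 5 — Ohm's law: I = V / Z_total = (0 + j50) / (28.18 - j0.7889) = -0.04964 + j1.773 A.
Step 6 — Convert to polar: |I| = 1.774 A, ∠I = 91.6°.

I = 1.774∠91.6° A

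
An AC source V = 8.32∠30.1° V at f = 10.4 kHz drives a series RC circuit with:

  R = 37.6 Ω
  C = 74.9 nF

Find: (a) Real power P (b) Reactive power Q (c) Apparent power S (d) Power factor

Step 1 — Angular frequency: ω = 2π·f = 2π·1.04e+04 = 6.535e+04 rad/s.
Step 2 — Component impedances:
  R: Z = R = 37.6 Ω
  C: Z = 1/(jωC) = -j/(ω·C) = 0 - j204.3 Ω
Step 3 — Series combination: Z_total = R + C = 37.6 - j204.3 Ω = 207.7∠-79.6° Ω.
Step 4 — Source phasor: V = 8.32∠30.1° V = 7.198 + j4.173 V.
Step 5 — Current: I = V / Z = -0.01348 + j0.03771 A = 0.04005∠109.7° A.
Step 6 — Complex power: S = V·I* = 0.06031 - j0.3277 VA.
Step 7 — Real power: P = Re(S) = 0.06031 W.
Step 8 — Reactive power: Q = Im(S) = -0.3277 VAR.
Step 9 — Apparent power: |S| = 0.3332 VA.
Step 10 — Power factor: PF = P/|S| = 0.181 (leading).

(a) P = 0.06031 W  (b) Q = -0.3277 VAR  (c) S = 0.3332 VA  (d) PF = 0.181 (leading)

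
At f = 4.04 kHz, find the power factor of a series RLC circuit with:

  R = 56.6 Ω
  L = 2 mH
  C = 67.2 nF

Step 1 — Angular frequency: ω = 2π·f = 2π·4040 = 2.538e+04 rad/s.
Step 2 — Component impedances:
  R: Z = R = 56.6 Ω
  L: Z = jωL = j·2.538e+04·0.002 = 0 + j50.77 Ω
  C: Z = 1/(jωC) = -j/(ω·C) = 0 - j586.2 Ω
Step 3 — Series combination: Z_total = R + L + C = 56.6 - j535.5 Ω = 538.4∠-84.0° Ω.
Step 4 — Power factor: PF = cos(φ) = Re(Z)/|Z| = 56.6/538.4 = 0.1051.
Step 5 — Type: Im(Z) = -535.5 ⇒ leading (phase φ = -84.0°).

PF = 0.1051 (leading, φ = -84.0°)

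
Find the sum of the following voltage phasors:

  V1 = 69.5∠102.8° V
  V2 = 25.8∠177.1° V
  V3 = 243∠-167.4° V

Step 1 — Convert each phasor to rectangular form:
  V1 = 69.5·(cos(102.8°) + j·sin(102.8°)) = -15.4 + j67.77 V
  V2 = 25.8·(cos(177.1°) + j·sin(177.1°)) = -25.77 + j1.305 V
  V3 = 243·(cos(-167.4°) + j·sin(-167.4°)) = -237.1 - j53.01 V
Step 2 — Sum components: V_total = -278.3 + j16.07 V.
Step 3 — Convert to polar: |V_total| = 278.8 V, ∠V_total = 176.7°.

V_total = 278.8∠176.7° V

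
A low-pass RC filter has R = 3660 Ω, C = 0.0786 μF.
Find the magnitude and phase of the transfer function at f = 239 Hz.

Step 1 — Angular frequency: ω = 2π·239 = 1502 rad/s.
Step 2 — Transfer function: H(jω) = 1/(1 + jωRC).
Step 3 — Denominator: 1 + jωRC = 1 + j·1502·3660·7.86e-08 = 1 + j0.432.
Step 4 — H = 0.8427 - j0.3641.
Step 5 — Magnitude: |H| = 0.918 (-0.7 dB); phase: φ = -23.4°.

|H| = 0.918 (-0.7 dB), φ = -23.4°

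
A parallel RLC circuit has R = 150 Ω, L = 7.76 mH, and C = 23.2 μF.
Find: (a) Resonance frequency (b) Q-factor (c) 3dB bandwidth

Step 1 — Resonance: ω₀ = 1/√(LC) = 1/√(0.00776·2.32e-05) = 2357 rad/s.
Step 2 — f₀ = ω₀/(2π) = 375.1 Hz.
Step 3 — Parallel Q: Q = R/(ω₀L) = 150/(2357·0.00776) = 8.202.
Step 4 — Bandwidth: Δω = ω₀/Q = 287.4 rad/s; BW = Δω/(2π) = 45.73 Hz.

(a) f₀ = 375.1 Hz  (b) Q = 8.202  (c) BW = 45.73 Hz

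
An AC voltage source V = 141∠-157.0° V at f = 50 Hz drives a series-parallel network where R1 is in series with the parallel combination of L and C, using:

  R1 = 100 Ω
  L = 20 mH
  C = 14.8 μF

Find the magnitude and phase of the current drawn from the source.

Step 1 — Angular frequency: ω = 2π·f = 2π·50 = 314.2 rad/s.
Step 2 — Component impedances:
  R1: Z = R = 100 Ω
  L: Z = jωL = j·314.2·0.02 = 0 + j6.283 Ω
  C: Z = 1/(jωC) = -j/(ω·C) = 0 - j215.1 Ω
Step 3 — Parallel branch: L || C = 1/(1/L + 1/C) = 0 + j6.472 Ω.
Step 4 — Series with R1: Z_total = R1 + (L || C) = 100 + j6.472 Ω = 100.2∠3.7° Ω.
Step 5 — Source phasor: V = 141∠-157.0° V = -129.8 - j55.09 V.
Step 6 — Ohm's law: I = V / Z_total = (-129.8 - j55.09) / (100 + j6.472) = -1.328 - j0.465 A.
Step 7 — Convert to polar: |I| = 1.407 A, ∠I = -160.7°.

I = 1.407∠-160.7° A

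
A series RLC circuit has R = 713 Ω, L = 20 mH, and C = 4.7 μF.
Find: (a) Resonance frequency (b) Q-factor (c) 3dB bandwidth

Step 1 — Resonance: ω₀ = 1/√(LC) = 1/√(0.02·4.7e-06) = 3262 rad/s.
Step 2 — f₀ = ω₀/(2π) = 519.1 Hz.
Step 3 — Series Q: Q = ω₀L/R = 3262·0.02/713 = 0.09149.
Step 4 — Bandwidth: Δω = ω₀/Q = 3.565e+04 rad/s; BW = Δω/(2π) = 5674 Hz.

(a) f₀ = 519.1 Hz  (b) Q = 0.09149  (c) BW = 5674 Hz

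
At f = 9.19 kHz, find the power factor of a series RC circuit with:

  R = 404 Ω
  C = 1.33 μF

Step 1 — Angular frequency: ω = 2π·f = 2π·9190 = 5.774e+04 rad/s.
Step 2 — Component impedances:
  R: Z = R = 404 Ω
  C: Z = 1/(jωC) = -j/(ω·C) = 0 - j13.02 Ω
Step 3 — Series combination: Z_total = R + C = 404 - j13.02 Ω = 404.2∠-1.8° Ω.
Step 4 — Power factor: PF = cos(φ) = Re(Z)/|Z| = 404/404.2 = 0.9995.
Step 5 — Type: Im(Z) = -13.02 ⇒ leading (phase φ = -1.8°).

PF = 0.9995 (leading, φ = -1.8°)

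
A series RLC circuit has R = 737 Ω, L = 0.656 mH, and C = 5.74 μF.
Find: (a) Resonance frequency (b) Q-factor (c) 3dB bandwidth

Step 1 — Resonance: ω₀ = 1/√(LC) = 1/√(0.000656·5.74e-06) = 1.63e+04 rad/s.
Step 2 — f₀ = ω₀/(2π) = 2594 Hz.
Step 3 — Series Q: Q = ω₀L/R = 1.63e+04·0.000656/737 = 0.01451.
Step 4 — Bandwidth: Δω = ω₀/Q = 1.123e+06 rad/s; BW = Δω/(2π) = 1.788e+05 Hz.

(a) f₀ = 2594 Hz  (b) Q = 0.01451  (c) BW = 1.788e+05 Hz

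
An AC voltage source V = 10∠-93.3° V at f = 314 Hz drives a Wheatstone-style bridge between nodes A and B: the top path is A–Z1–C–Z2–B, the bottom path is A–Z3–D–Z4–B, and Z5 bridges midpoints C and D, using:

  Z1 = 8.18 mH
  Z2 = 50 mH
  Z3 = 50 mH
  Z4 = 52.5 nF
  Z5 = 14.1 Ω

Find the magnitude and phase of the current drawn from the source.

Step 1 — Angular frequency: ω = 2π·f = 2π·314 = 1973 rad/s.
Step 2 — Component impedances:
  Z1: Z = jωL = j·1973·0.00818 = 0 + j16.14 Ω
  Z2: Z = jωL = j·1973·0.05 = 0 + j98.65 Ω
  Z3: Z = jωL = j·1973·0.05 = 0 + j98.65 Ω
  Z4: Z = 1/(jωC) = -j/(ω·C) = 0 - j9655 Ω
  Z5: Z = R = 14.1 Ω
Step 3 — Bridge requires nodal analysis (the Z5 bridge couples midpoints C and D, so the two paths cannot be reduced to a simple series/parallel combination). Setting node B to ground and injecting 1 A at node A, the 3-node admittance system at A, C, D solves to V_A = Z_AB = 0.3165 + j113.6 Ω = 113.6∠89.8° Ω.
Step 4 — Source phasor: V = 10∠-93.3° V = -0.5756 - j9.983 V.
Step 5 — Ohm's law: I = V / Z_total = (-0.5756 - j9.983) / (0.3165 + j113.6) = -0.08792 + j0.004823 A.
Step 6 — Convert to polar: |I| = 0.08805 A, ∠I = 176.9°.

I = 0.08805∠176.9° A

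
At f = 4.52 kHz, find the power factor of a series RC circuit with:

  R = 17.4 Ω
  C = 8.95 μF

Step 1 — Angular frequency: ω = 2π·f = 2π·4520 = 2.84e+04 rad/s.
Step 2 — Component impedances:
  R: Z = R = 17.4 Ω
  C: Z = 1/(jωC) = -j/(ω·C) = 0 - j3.934 Ω
Step 3 — Series combination: Z_total = R + C = 17.4 - j3.934 Ω = 17.84∠-12.7° Ω.
Step 4 — Power factor: PF = cos(φ) = Re(Z)/|Z| = 17.4/17.839 = 0.9754.
Step 5 — Type: Im(Z) = -3.934 ⇒ leading (phase φ = -12.7°).

PF = 0.9754 (leading, φ = -12.7°)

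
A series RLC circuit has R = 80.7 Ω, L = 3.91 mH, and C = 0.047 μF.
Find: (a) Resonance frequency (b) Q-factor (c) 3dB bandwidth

Step 1 — Resonance: ω₀ = 1/√(LC) = 1/√(0.00391·4.7e-08) = 7.377e+04 rad/s.
Step 2 — f₀ = ω₀/(2π) = 1.174e+04 Hz.
Step 3 — Series Q: Q = ω₀L/R = 7.377e+04·0.00391/80.7 = 3.574.
Step 4 — Bandwidth: Δω = ω₀/Q = 2.064e+04 rad/s; BW = Δω/(2π) = 3285 Hz.

(a) f₀ = 1.174e+04 Hz  (b) Q = 3.574  (c) BW = 3285 Hz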